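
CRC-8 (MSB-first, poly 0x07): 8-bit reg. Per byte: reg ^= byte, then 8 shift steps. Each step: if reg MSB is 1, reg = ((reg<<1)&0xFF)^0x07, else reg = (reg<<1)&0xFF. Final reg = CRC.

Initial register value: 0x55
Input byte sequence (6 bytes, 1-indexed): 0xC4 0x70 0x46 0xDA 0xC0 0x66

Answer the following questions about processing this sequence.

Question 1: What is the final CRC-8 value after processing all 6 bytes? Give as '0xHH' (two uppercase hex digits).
After byte 1 (0xC4): reg=0xFE
After byte 2 (0x70): reg=0xA3
After byte 3 (0x46): reg=0xB5
After byte 4 (0xDA): reg=0x0A
After byte 5 (0xC0): reg=0x78
After byte 6 (0x66): reg=0x5A

Answer: 0x5A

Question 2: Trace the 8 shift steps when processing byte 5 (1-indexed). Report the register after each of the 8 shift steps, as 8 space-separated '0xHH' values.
Answer: 0x93 0x21 0x42 0x84 0x0F 0x1E 0x3C 0x78

Derivation:
After byte 1 (0xC4): reg=0xFE
After byte 2 (0x70): reg=0xA3
After byte 3 (0x46): reg=0xB5
After byte 4 (0xDA): reg=0x0A
Register before byte 5: 0x0A
After XOR with byte 0xC0: 0xCA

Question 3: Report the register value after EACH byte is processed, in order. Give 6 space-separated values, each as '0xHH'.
0xFE 0xA3 0xB5 0x0A 0x78 0x5A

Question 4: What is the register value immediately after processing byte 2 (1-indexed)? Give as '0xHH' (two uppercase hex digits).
After byte 1 (0xC4): reg=0xFE
After byte 2 (0x70): reg=0xA3

Answer: 0xA3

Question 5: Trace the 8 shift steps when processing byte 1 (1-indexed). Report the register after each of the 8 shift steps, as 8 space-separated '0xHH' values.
Register before byte 1: 0x55
After XOR with byte 0xC4: 0x91

Answer: 0x25 0x4A 0x94 0x2F 0x5E 0xBC 0x7F 0xFE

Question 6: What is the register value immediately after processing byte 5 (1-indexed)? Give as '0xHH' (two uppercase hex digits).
Answer: 0x78

Derivation:
After byte 1 (0xC4): reg=0xFE
After byte 2 (0x70): reg=0xA3
After byte 3 (0x46): reg=0xB5
After byte 4 (0xDA): reg=0x0A
After byte 5 (0xC0): reg=0x78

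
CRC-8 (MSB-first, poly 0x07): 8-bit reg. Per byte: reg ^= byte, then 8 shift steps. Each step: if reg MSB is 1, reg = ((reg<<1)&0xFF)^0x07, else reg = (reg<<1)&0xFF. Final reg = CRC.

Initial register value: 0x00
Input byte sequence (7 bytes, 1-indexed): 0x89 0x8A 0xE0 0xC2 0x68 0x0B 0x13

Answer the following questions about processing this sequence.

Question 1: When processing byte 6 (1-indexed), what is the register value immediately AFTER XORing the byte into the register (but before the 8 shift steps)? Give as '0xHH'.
Answer: 0x5C

Derivation:
Register before byte 6: 0x57
Byte 6: 0x0B
0x57 XOR 0x0B = 0x5C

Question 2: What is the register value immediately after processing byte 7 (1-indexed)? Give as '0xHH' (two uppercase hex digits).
Answer: 0x89

Derivation:
After byte 1 (0x89): reg=0xB6
After byte 2 (0x8A): reg=0xB4
After byte 3 (0xE0): reg=0xAB
After byte 4 (0xC2): reg=0x18
After byte 5 (0x68): reg=0x57
After byte 6 (0x0B): reg=0x93
After byte 7 (0x13): reg=0x89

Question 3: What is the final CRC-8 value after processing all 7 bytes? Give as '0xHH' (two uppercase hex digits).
After byte 1 (0x89): reg=0xB6
After byte 2 (0x8A): reg=0xB4
After byte 3 (0xE0): reg=0xAB
After byte 4 (0xC2): reg=0x18
After byte 5 (0x68): reg=0x57
After byte 6 (0x0B): reg=0x93
After byte 7 (0x13): reg=0x89

Answer: 0x89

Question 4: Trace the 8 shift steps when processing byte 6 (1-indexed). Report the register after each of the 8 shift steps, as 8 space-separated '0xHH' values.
Answer: 0xB8 0x77 0xEE 0xDB 0xB1 0x65 0xCA 0x93

Derivation:
After byte 1 (0x89): reg=0xB6
After byte 2 (0x8A): reg=0xB4
After byte 3 (0xE0): reg=0xAB
After byte 4 (0xC2): reg=0x18
After byte 5 (0x68): reg=0x57
Register before byte 6: 0x57
After XOR with byte 0x0B: 0x5C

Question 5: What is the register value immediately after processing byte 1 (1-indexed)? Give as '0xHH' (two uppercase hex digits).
After byte 1 (0x89): reg=0xB6

Answer: 0xB6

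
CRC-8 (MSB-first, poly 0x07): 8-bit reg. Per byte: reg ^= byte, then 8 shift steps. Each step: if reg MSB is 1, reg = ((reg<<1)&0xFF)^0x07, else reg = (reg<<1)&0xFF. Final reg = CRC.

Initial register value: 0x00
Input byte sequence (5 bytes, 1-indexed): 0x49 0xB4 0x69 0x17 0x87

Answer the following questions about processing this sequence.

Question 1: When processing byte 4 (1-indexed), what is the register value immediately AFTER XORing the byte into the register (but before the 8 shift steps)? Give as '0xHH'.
Register before byte 4: 0xBF
Byte 4: 0x17
0xBF XOR 0x17 = 0xA8

Answer: 0xA8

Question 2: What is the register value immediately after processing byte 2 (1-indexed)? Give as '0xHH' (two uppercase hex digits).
Answer: 0xE3

Derivation:
After byte 1 (0x49): reg=0xF8
After byte 2 (0xB4): reg=0xE3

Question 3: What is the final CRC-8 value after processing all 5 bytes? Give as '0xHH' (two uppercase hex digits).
Answer: 0x2C

Derivation:
After byte 1 (0x49): reg=0xF8
After byte 2 (0xB4): reg=0xE3
After byte 3 (0x69): reg=0xBF
After byte 4 (0x17): reg=0x51
After byte 5 (0x87): reg=0x2C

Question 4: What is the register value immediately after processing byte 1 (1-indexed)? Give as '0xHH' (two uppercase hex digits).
Answer: 0xF8

Derivation:
After byte 1 (0x49): reg=0xF8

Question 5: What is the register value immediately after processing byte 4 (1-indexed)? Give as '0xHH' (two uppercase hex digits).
After byte 1 (0x49): reg=0xF8
After byte 2 (0xB4): reg=0xE3
After byte 3 (0x69): reg=0xBF
After byte 4 (0x17): reg=0x51

Answer: 0x51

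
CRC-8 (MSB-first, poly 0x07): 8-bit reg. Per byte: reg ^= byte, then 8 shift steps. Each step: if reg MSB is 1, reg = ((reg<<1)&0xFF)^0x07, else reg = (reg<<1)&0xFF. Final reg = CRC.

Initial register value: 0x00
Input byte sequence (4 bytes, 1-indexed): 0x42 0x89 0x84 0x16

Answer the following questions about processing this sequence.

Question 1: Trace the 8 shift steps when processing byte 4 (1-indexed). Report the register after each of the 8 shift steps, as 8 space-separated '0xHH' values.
Answer: 0xB7 0x69 0xD2 0xA3 0x41 0x82 0x03 0x06

Derivation:
After byte 1 (0x42): reg=0xC9
After byte 2 (0x89): reg=0xC7
After byte 3 (0x84): reg=0xCE
Register before byte 4: 0xCE
After XOR with byte 0x16: 0xD8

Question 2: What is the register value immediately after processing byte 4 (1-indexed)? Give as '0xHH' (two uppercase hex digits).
After byte 1 (0x42): reg=0xC9
After byte 2 (0x89): reg=0xC7
After byte 3 (0x84): reg=0xCE
After byte 4 (0x16): reg=0x06

Answer: 0x06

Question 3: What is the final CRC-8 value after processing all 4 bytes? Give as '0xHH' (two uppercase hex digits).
Answer: 0x06

Derivation:
After byte 1 (0x42): reg=0xC9
After byte 2 (0x89): reg=0xC7
After byte 3 (0x84): reg=0xCE
After byte 4 (0x16): reg=0x06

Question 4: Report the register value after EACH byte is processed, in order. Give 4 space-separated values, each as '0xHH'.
0xC9 0xC7 0xCE 0x06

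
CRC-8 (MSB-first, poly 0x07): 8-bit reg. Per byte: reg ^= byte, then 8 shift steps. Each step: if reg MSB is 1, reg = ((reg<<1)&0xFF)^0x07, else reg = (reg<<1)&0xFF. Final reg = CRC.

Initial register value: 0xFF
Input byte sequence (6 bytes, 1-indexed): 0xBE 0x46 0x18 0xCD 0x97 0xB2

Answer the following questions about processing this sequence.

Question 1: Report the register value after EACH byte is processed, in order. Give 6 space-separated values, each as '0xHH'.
0xC0 0x9B 0x80 0xE4 0x5E 0x8A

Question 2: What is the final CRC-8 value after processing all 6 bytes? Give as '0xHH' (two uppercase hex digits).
Answer: 0x8A

Derivation:
After byte 1 (0xBE): reg=0xC0
After byte 2 (0x46): reg=0x9B
After byte 3 (0x18): reg=0x80
After byte 4 (0xCD): reg=0xE4
After byte 5 (0x97): reg=0x5E
After byte 6 (0xB2): reg=0x8A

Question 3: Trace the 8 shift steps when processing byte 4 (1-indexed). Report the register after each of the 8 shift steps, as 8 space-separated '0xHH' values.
Answer: 0x9A 0x33 0x66 0xCC 0x9F 0x39 0x72 0xE4

Derivation:
After byte 1 (0xBE): reg=0xC0
After byte 2 (0x46): reg=0x9B
After byte 3 (0x18): reg=0x80
Register before byte 4: 0x80
After XOR with byte 0xCD: 0x4D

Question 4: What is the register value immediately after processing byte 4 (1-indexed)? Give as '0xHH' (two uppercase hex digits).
Answer: 0xE4

Derivation:
After byte 1 (0xBE): reg=0xC0
After byte 2 (0x46): reg=0x9B
After byte 3 (0x18): reg=0x80
After byte 4 (0xCD): reg=0xE4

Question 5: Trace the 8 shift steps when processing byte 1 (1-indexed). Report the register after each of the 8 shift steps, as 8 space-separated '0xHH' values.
Register before byte 1: 0xFF
After XOR with byte 0xBE: 0x41

Answer: 0x82 0x03 0x06 0x0C 0x18 0x30 0x60 0xC0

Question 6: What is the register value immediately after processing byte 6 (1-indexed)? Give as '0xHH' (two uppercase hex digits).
After byte 1 (0xBE): reg=0xC0
After byte 2 (0x46): reg=0x9B
After byte 3 (0x18): reg=0x80
After byte 4 (0xCD): reg=0xE4
After byte 5 (0x97): reg=0x5E
After byte 6 (0xB2): reg=0x8A

Answer: 0x8A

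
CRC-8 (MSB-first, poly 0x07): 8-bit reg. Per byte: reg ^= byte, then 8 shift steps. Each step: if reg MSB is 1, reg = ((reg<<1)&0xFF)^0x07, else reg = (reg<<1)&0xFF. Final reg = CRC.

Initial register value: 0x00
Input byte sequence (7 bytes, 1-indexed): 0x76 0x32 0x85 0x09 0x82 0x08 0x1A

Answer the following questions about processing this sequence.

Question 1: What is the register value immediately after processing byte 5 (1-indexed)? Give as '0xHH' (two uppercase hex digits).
Answer: 0xA1

Derivation:
After byte 1 (0x76): reg=0x45
After byte 2 (0x32): reg=0x42
After byte 3 (0x85): reg=0x5B
After byte 4 (0x09): reg=0xB9
After byte 5 (0x82): reg=0xA1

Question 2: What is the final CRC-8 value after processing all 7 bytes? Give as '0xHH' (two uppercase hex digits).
After byte 1 (0x76): reg=0x45
After byte 2 (0x32): reg=0x42
After byte 3 (0x85): reg=0x5B
After byte 4 (0x09): reg=0xB9
After byte 5 (0x82): reg=0xA1
After byte 6 (0x08): reg=0x56
After byte 7 (0x1A): reg=0xE3

Answer: 0xE3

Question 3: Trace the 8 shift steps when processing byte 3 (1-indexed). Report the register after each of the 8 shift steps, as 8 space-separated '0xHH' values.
Answer: 0x89 0x15 0x2A 0x54 0xA8 0x57 0xAE 0x5B

Derivation:
After byte 1 (0x76): reg=0x45
After byte 2 (0x32): reg=0x42
Register before byte 3: 0x42
After XOR with byte 0x85: 0xC7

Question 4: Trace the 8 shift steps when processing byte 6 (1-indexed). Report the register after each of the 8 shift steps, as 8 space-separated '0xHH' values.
Answer: 0x55 0xAA 0x53 0xA6 0x4B 0x96 0x2B 0x56

Derivation:
After byte 1 (0x76): reg=0x45
After byte 2 (0x32): reg=0x42
After byte 3 (0x85): reg=0x5B
After byte 4 (0x09): reg=0xB9
After byte 5 (0x82): reg=0xA1
Register before byte 6: 0xA1
After XOR with byte 0x08: 0xA9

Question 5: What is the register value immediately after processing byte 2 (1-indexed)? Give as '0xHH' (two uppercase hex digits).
After byte 1 (0x76): reg=0x45
After byte 2 (0x32): reg=0x42

Answer: 0x42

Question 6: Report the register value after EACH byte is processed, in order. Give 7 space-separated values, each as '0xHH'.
0x45 0x42 0x5B 0xB9 0xA1 0x56 0xE3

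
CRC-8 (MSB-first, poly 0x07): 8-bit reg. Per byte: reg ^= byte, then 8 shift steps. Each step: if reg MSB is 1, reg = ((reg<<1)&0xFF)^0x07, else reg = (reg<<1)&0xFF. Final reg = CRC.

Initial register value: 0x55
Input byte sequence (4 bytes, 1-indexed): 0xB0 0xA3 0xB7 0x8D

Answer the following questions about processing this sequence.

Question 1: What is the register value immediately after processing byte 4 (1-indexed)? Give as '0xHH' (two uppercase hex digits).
After byte 1 (0xB0): reg=0xB5
After byte 2 (0xA3): reg=0x62
After byte 3 (0xB7): reg=0x25
After byte 4 (0x8D): reg=0x51

Answer: 0x51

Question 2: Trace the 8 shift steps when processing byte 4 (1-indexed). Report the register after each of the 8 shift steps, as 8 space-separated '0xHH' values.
After byte 1 (0xB0): reg=0xB5
After byte 2 (0xA3): reg=0x62
After byte 3 (0xB7): reg=0x25
Register before byte 4: 0x25
After XOR with byte 0x8D: 0xA8

Answer: 0x57 0xAE 0x5B 0xB6 0x6B 0xD6 0xAB 0x51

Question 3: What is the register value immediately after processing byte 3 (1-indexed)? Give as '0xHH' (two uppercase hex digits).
After byte 1 (0xB0): reg=0xB5
After byte 2 (0xA3): reg=0x62
After byte 3 (0xB7): reg=0x25

Answer: 0x25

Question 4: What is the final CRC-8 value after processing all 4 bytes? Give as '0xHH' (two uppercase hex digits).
Answer: 0x51

Derivation:
After byte 1 (0xB0): reg=0xB5
After byte 2 (0xA3): reg=0x62
After byte 3 (0xB7): reg=0x25
After byte 4 (0x8D): reg=0x51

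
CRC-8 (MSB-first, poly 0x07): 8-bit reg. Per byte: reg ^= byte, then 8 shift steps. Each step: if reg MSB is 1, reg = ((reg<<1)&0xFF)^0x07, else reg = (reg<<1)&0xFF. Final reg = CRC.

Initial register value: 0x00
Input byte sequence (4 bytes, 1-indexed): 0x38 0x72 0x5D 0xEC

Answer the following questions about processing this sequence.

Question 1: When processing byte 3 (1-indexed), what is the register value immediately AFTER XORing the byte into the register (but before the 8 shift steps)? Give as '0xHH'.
Register before byte 3: 0x08
Byte 3: 0x5D
0x08 XOR 0x5D = 0x55

Answer: 0x55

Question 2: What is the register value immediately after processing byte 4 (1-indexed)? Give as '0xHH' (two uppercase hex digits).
After byte 1 (0x38): reg=0xA8
After byte 2 (0x72): reg=0x08
After byte 3 (0x5D): reg=0xAC
After byte 4 (0xEC): reg=0xC7

Answer: 0xC7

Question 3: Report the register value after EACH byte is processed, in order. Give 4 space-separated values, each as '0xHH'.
0xA8 0x08 0xAC 0xC7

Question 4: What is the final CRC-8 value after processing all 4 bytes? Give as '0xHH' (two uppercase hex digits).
After byte 1 (0x38): reg=0xA8
After byte 2 (0x72): reg=0x08
After byte 3 (0x5D): reg=0xAC
After byte 4 (0xEC): reg=0xC7

Answer: 0xC7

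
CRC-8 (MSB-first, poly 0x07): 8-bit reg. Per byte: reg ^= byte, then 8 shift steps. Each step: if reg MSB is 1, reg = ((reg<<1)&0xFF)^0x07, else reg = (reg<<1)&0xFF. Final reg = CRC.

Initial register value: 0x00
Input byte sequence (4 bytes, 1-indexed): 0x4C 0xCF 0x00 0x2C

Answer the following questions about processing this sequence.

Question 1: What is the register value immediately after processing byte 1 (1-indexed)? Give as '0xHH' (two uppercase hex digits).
After byte 1 (0x4C): reg=0xE3

Answer: 0xE3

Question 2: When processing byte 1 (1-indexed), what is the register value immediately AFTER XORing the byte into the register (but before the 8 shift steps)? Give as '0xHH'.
Answer: 0x4C

Derivation:
Register before byte 1: 0x00
Byte 1: 0x4C
0x00 XOR 0x4C = 0x4C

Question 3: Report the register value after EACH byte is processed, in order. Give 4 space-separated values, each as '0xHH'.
0xE3 0xC4 0x52 0x7D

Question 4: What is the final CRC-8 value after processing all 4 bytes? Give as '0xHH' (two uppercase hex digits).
Answer: 0x7D

Derivation:
After byte 1 (0x4C): reg=0xE3
After byte 2 (0xCF): reg=0xC4
After byte 3 (0x00): reg=0x52
After byte 4 (0x2C): reg=0x7D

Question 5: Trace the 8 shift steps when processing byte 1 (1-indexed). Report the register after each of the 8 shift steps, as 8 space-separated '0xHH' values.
Answer: 0x98 0x37 0x6E 0xDC 0xBF 0x79 0xF2 0xE3

Derivation:
Register before byte 1: 0x00
After XOR with byte 0x4C: 0x4C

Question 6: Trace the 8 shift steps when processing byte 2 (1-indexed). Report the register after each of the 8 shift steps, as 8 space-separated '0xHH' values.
Answer: 0x58 0xB0 0x67 0xCE 0x9B 0x31 0x62 0xC4

Derivation:
After byte 1 (0x4C): reg=0xE3
Register before byte 2: 0xE3
After XOR with byte 0xCF: 0x2C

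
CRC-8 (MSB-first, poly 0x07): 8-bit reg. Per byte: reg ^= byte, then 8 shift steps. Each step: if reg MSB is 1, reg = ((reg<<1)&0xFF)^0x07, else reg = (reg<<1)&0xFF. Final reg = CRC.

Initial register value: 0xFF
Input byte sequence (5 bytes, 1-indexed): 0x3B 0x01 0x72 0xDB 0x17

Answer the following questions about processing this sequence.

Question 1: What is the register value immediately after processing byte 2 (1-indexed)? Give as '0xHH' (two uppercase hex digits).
After byte 1 (0x3B): reg=0x52
After byte 2 (0x01): reg=0xBE

Answer: 0xBE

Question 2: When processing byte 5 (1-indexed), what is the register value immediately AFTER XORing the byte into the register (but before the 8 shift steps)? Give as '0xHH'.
Register before byte 5: 0x1E
Byte 5: 0x17
0x1E XOR 0x17 = 0x09

Answer: 0x09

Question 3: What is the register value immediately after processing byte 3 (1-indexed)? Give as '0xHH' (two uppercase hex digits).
Answer: 0x6A

Derivation:
After byte 1 (0x3B): reg=0x52
After byte 2 (0x01): reg=0xBE
After byte 3 (0x72): reg=0x6A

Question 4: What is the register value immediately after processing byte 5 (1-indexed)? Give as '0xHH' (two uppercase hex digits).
Answer: 0x3F

Derivation:
After byte 1 (0x3B): reg=0x52
After byte 2 (0x01): reg=0xBE
After byte 3 (0x72): reg=0x6A
After byte 4 (0xDB): reg=0x1E
After byte 5 (0x17): reg=0x3F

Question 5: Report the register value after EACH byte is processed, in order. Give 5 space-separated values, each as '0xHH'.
0x52 0xBE 0x6A 0x1E 0x3F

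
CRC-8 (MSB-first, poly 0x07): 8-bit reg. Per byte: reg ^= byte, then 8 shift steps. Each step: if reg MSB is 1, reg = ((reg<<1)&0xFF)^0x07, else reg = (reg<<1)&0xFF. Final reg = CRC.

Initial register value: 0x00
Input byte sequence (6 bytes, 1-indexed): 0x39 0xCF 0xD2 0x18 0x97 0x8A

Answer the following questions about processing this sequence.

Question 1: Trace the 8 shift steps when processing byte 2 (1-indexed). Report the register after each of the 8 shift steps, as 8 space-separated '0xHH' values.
After byte 1 (0x39): reg=0xAF
Register before byte 2: 0xAF
After XOR with byte 0xCF: 0x60

Answer: 0xC0 0x87 0x09 0x12 0x24 0x48 0x90 0x27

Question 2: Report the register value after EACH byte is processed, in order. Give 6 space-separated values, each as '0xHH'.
0xAF 0x27 0xC5 0x1D 0xBF 0x8B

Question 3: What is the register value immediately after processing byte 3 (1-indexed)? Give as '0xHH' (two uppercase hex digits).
Answer: 0xC5

Derivation:
After byte 1 (0x39): reg=0xAF
After byte 2 (0xCF): reg=0x27
After byte 3 (0xD2): reg=0xC5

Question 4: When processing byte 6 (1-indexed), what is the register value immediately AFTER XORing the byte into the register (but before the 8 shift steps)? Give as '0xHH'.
Answer: 0x35

Derivation:
Register before byte 6: 0xBF
Byte 6: 0x8A
0xBF XOR 0x8A = 0x35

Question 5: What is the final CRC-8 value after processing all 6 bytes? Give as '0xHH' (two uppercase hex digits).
After byte 1 (0x39): reg=0xAF
After byte 2 (0xCF): reg=0x27
After byte 3 (0xD2): reg=0xC5
After byte 4 (0x18): reg=0x1D
After byte 5 (0x97): reg=0xBF
After byte 6 (0x8A): reg=0x8B

Answer: 0x8B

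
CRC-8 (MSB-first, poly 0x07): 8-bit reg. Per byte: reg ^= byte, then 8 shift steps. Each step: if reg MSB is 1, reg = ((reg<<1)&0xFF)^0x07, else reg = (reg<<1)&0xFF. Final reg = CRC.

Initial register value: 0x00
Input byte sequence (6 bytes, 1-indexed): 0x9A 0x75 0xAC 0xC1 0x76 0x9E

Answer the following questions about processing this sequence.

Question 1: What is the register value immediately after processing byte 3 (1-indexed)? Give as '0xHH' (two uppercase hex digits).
After byte 1 (0x9A): reg=0xCF
After byte 2 (0x75): reg=0x2F
After byte 3 (0xAC): reg=0x80

Answer: 0x80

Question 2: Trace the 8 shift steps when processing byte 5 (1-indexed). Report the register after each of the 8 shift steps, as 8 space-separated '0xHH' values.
After byte 1 (0x9A): reg=0xCF
After byte 2 (0x75): reg=0x2F
After byte 3 (0xAC): reg=0x80
After byte 4 (0xC1): reg=0xC0
Register before byte 5: 0xC0
After XOR with byte 0x76: 0xB6

Answer: 0x6B 0xD6 0xAB 0x51 0xA2 0x43 0x86 0x0B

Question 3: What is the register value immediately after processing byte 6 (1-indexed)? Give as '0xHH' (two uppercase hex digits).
After byte 1 (0x9A): reg=0xCF
After byte 2 (0x75): reg=0x2F
After byte 3 (0xAC): reg=0x80
After byte 4 (0xC1): reg=0xC0
After byte 5 (0x76): reg=0x0B
After byte 6 (0x9E): reg=0xE2

Answer: 0xE2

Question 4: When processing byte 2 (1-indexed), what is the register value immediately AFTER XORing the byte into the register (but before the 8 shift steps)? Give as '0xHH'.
Answer: 0xBA

Derivation:
Register before byte 2: 0xCF
Byte 2: 0x75
0xCF XOR 0x75 = 0xBA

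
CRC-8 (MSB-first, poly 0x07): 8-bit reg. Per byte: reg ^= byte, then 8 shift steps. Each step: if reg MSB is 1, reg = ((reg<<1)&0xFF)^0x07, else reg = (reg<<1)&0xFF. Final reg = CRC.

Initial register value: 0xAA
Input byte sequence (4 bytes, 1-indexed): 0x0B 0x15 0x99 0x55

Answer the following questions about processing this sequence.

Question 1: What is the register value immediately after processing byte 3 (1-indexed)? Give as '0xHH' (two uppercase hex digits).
Answer: 0xF3

Derivation:
After byte 1 (0x0B): reg=0x6E
After byte 2 (0x15): reg=0x66
After byte 3 (0x99): reg=0xF3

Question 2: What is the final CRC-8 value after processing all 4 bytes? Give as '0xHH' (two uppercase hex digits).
After byte 1 (0x0B): reg=0x6E
After byte 2 (0x15): reg=0x66
After byte 3 (0x99): reg=0xF3
After byte 4 (0x55): reg=0x7B

Answer: 0x7B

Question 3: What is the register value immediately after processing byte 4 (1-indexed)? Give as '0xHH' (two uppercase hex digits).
Answer: 0x7B

Derivation:
After byte 1 (0x0B): reg=0x6E
After byte 2 (0x15): reg=0x66
After byte 3 (0x99): reg=0xF3
After byte 4 (0x55): reg=0x7B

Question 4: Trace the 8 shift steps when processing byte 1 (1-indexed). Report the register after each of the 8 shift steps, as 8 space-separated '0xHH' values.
Register before byte 1: 0xAA
After XOR with byte 0x0B: 0xA1

Answer: 0x45 0x8A 0x13 0x26 0x4C 0x98 0x37 0x6E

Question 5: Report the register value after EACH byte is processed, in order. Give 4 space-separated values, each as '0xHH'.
0x6E 0x66 0xF3 0x7B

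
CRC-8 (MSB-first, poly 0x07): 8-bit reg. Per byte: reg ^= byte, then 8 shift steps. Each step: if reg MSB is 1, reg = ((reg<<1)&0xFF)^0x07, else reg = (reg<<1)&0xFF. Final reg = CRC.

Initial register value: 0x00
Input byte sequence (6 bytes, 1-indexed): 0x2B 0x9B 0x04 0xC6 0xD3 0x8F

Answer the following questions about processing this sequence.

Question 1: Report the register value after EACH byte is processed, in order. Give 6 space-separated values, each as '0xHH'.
0xD1 0xF1 0xC5 0x09 0x08 0x9C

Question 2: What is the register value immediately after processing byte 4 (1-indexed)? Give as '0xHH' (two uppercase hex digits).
Answer: 0x09

Derivation:
After byte 1 (0x2B): reg=0xD1
After byte 2 (0x9B): reg=0xF1
After byte 3 (0x04): reg=0xC5
After byte 4 (0xC6): reg=0x09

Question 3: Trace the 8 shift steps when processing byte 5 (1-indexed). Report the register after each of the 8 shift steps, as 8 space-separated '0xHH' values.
After byte 1 (0x2B): reg=0xD1
After byte 2 (0x9B): reg=0xF1
After byte 3 (0x04): reg=0xC5
After byte 4 (0xC6): reg=0x09
Register before byte 5: 0x09
After XOR with byte 0xD3: 0xDA

Answer: 0xB3 0x61 0xC2 0x83 0x01 0x02 0x04 0x08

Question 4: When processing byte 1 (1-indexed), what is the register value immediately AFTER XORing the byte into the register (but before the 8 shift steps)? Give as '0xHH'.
Answer: 0x2B

Derivation:
Register before byte 1: 0x00
Byte 1: 0x2B
0x00 XOR 0x2B = 0x2B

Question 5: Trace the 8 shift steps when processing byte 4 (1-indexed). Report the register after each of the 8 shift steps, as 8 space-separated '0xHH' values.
After byte 1 (0x2B): reg=0xD1
After byte 2 (0x9B): reg=0xF1
After byte 3 (0x04): reg=0xC5
Register before byte 4: 0xC5
After XOR with byte 0xC6: 0x03

Answer: 0x06 0x0C 0x18 0x30 0x60 0xC0 0x87 0x09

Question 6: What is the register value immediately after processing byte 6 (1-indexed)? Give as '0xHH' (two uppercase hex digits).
Answer: 0x9C

Derivation:
After byte 1 (0x2B): reg=0xD1
After byte 2 (0x9B): reg=0xF1
After byte 3 (0x04): reg=0xC5
After byte 4 (0xC6): reg=0x09
After byte 5 (0xD3): reg=0x08
After byte 6 (0x8F): reg=0x9C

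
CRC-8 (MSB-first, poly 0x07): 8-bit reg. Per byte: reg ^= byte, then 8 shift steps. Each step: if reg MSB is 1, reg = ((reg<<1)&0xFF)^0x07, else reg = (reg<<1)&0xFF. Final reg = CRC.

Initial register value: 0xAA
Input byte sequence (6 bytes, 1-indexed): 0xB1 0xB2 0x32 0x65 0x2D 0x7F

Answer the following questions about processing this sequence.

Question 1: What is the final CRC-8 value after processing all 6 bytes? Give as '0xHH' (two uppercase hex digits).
After byte 1 (0xB1): reg=0x41
After byte 2 (0xB2): reg=0xD7
After byte 3 (0x32): reg=0xB5
After byte 4 (0x65): reg=0x3E
After byte 5 (0x2D): reg=0x79
After byte 6 (0x7F): reg=0x12

Answer: 0x12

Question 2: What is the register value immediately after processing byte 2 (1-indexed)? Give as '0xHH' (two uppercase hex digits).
After byte 1 (0xB1): reg=0x41
After byte 2 (0xB2): reg=0xD7

Answer: 0xD7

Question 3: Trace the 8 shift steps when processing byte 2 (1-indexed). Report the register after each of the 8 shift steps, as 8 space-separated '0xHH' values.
Answer: 0xE1 0xC5 0x8D 0x1D 0x3A 0x74 0xE8 0xD7

Derivation:
After byte 1 (0xB1): reg=0x41
Register before byte 2: 0x41
After XOR with byte 0xB2: 0xF3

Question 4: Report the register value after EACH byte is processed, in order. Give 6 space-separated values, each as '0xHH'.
0x41 0xD7 0xB5 0x3E 0x79 0x12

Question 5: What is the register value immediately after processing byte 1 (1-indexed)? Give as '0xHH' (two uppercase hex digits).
Answer: 0x41

Derivation:
After byte 1 (0xB1): reg=0x41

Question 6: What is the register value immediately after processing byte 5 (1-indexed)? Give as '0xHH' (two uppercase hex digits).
After byte 1 (0xB1): reg=0x41
After byte 2 (0xB2): reg=0xD7
After byte 3 (0x32): reg=0xB5
After byte 4 (0x65): reg=0x3E
After byte 5 (0x2D): reg=0x79

Answer: 0x79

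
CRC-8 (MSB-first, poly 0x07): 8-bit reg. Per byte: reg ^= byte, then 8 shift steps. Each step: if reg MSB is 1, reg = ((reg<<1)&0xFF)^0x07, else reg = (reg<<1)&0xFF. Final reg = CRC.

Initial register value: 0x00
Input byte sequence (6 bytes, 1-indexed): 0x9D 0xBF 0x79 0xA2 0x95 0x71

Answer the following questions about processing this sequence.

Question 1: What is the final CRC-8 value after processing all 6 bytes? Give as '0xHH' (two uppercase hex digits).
Answer: 0xBB

Derivation:
After byte 1 (0x9D): reg=0xDA
After byte 2 (0xBF): reg=0x3C
After byte 3 (0x79): reg=0xDC
After byte 4 (0xA2): reg=0x7D
After byte 5 (0x95): reg=0x96
After byte 6 (0x71): reg=0xBB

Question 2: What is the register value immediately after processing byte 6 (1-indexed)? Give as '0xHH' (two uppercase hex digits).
Answer: 0xBB

Derivation:
After byte 1 (0x9D): reg=0xDA
After byte 2 (0xBF): reg=0x3C
After byte 3 (0x79): reg=0xDC
After byte 4 (0xA2): reg=0x7D
After byte 5 (0x95): reg=0x96
After byte 6 (0x71): reg=0xBB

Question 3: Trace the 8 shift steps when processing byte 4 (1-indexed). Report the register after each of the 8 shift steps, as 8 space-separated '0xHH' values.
Answer: 0xFC 0xFF 0xF9 0xF5 0xED 0xDD 0xBD 0x7D

Derivation:
After byte 1 (0x9D): reg=0xDA
After byte 2 (0xBF): reg=0x3C
After byte 3 (0x79): reg=0xDC
Register before byte 4: 0xDC
After XOR with byte 0xA2: 0x7E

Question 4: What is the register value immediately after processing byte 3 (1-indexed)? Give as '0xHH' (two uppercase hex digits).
Answer: 0xDC

Derivation:
After byte 1 (0x9D): reg=0xDA
After byte 2 (0xBF): reg=0x3C
After byte 3 (0x79): reg=0xDC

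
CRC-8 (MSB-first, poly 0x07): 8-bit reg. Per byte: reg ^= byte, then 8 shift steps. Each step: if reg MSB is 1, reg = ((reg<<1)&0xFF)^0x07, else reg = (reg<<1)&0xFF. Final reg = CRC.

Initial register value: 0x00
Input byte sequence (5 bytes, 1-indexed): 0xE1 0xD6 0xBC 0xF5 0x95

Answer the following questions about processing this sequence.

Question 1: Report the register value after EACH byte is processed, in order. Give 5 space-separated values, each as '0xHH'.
0xA9 0x7A 0x5C 0x56 0x47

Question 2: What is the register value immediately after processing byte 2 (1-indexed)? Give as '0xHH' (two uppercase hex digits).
Answer: 0x7A

Derivation:
After byte 1 (0xE1): reg=0xA9
After byte 2 (0xD6): reg=0x7A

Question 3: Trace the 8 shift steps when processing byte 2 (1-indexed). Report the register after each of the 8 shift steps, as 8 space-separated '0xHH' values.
Answer: 0xFE 0xFB 0xF1 0xE5 0xCD 0x9D 0x3D 0x7A

Derivation:
After byte 1 (0xE1): reg=0xA9
Register before byte 2: 0xA9
After XOR with byte 0xD6: 0x7F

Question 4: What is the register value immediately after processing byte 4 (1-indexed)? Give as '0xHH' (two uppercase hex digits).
Answer: 0x56

Derivation:
After byte 1 (0xE1): reg=0xA9
After byte 2 (0xD6): reg=0x7A
After byte 3 (0xBC): reg=0x5C
After byte 4 (0xF5): reg=0x56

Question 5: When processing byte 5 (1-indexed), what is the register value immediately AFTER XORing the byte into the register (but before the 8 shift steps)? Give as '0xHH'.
Answer: 0xC3

Derivation:
Register before byte 5: 0x56
Byte 5: 0x95
0x56 XOR 0x95 = 0xC3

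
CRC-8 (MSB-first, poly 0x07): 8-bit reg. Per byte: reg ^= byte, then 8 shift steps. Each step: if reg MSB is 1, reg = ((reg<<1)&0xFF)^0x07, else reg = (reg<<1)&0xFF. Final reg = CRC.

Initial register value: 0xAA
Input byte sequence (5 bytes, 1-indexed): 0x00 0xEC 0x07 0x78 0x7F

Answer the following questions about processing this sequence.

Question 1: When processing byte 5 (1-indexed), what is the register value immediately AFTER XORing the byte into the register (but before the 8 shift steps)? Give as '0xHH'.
Register before byte 5: 0x53
Byte 5: 0x7F
0x53 XOR 0x7F = 0x2C

Answer: 0x2C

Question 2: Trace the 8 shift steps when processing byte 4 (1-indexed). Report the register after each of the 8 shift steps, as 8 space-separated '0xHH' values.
Answer: 0x3A 0x74 0xE8 0xD7 0xA9 0x55 0xAA 0x53

Derivation:
After byte 1 (0x00): reg=0x5F
After byte 2 (0xEC): reg=0x10
After byte 3 (0x07): reg=0x65
Register before byte 4: 0x65
After XOR with byte 0x78: 0x1D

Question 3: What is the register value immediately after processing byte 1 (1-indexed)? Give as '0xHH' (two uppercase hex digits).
Answer: 0x5F

Derivation:
After byte 1 (0x00): reg=0x5F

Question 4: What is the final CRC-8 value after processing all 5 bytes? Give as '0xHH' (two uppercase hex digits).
Answer: 0xC4

Derivation:
After byte 1 (0x00): reg=0x5F
After byte 2 (0xEC): reg=0x10
After byte 3 (0x07): reg=0x65
After byte 4 (0x78): reg=0x53
After byte 5 (0x7F): reg=0xC4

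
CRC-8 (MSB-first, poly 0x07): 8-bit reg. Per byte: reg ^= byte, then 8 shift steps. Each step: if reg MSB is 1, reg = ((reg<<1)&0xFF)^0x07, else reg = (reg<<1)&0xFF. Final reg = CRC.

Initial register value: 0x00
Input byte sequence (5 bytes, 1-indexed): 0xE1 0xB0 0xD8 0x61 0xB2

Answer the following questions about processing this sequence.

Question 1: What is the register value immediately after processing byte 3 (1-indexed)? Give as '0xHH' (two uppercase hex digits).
Answer: 0xEC

Derivation:
After byte 1 (0xE1): reg=0xA9
After byte 2 (0xB0): reg=0x4F
After byte 3 (0xD8): reg=0xEC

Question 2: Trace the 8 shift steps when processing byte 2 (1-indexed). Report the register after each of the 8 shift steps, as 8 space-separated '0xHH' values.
After byte 1 (0xE1): reg=0xA9
Register before byte 2: 0xA9
After XOR with byte 0xB0: 0x19

Answer: 0x32 0x64 0xC8 0x97 0x29 0x52 0xA4 0x4F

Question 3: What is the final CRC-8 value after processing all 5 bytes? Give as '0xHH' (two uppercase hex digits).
After byte 1 (0xE1): reg=0xA9
After byte 2 (0xB0): reg=0x4F
After byte 3 (0xD8): reg=0xEC
After byte 4 (0x61): reg=0xAA
After byte 5 (0xB2): reg=0x48

Answer: 0x48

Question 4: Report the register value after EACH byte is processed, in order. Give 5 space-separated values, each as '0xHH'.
0xA9 0x4F 0xEC 0xAA 0x48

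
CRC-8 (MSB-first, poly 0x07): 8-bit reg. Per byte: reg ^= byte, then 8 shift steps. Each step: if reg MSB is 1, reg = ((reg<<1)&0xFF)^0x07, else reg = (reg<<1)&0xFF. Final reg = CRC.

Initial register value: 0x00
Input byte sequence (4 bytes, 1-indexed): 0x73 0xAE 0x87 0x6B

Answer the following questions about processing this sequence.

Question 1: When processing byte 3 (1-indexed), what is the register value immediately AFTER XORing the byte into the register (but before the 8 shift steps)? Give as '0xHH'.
Answer: 0x59

Derivation:
Register before byte 3: 0xDE
Byte 3: 0x87
0xDE XOR 0x87 = 0x59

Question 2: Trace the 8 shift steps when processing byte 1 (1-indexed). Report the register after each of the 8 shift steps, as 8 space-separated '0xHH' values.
Register before byte 1: 0x00
After XOR with byte 0x73: 0x73

Answer: 0xE6 0xCB 0x91 0x25 0x4A 0x94 0x2F 0x5E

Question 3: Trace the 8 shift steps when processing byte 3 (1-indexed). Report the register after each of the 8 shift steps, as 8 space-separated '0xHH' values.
After byte 1 (0x73): reg=0x5E
After byte 2 (0xAE): reg=0xDE
Register before byte 3: 0xDE
After XOR with byte 0x87: 0x59

Answer: 0xB2 0x63 0xC6 0x8B 0x11 0x22 0x44 0x88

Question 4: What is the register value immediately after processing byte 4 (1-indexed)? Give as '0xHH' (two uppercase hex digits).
After byte 1 (0x73): reg=0x5E
After byte 2 (0xAE): reg=0xDE
After byte 3 (0x87): reg=0x88
After byte 4 (0x6B): reg=0xA7

Answer: 0xA7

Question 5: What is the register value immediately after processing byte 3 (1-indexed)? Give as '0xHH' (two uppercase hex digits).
After byte 1 (0x73): reg=0x5E
After byte 2 (0xAE): reg=0xDE
After byte 3 (0x87): reg=0x88

Answer: 0x88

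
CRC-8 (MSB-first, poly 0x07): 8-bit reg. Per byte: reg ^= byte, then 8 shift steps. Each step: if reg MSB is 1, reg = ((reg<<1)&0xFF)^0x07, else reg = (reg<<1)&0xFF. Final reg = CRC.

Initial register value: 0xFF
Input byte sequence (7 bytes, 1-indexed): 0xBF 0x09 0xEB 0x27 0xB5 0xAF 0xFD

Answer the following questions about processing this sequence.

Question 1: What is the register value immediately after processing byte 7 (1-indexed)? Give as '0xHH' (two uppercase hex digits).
Answer: 0x07

Derivation:
After byte 1 (0xBF): reg=0xC7
After byte 2 (0x09): reg=0x64
After byte 3 (0xEB): reg=0xA4
After byte 4 (0x27): reg=0x80
After byte 5 (0xB5): reg=0x8B
After byte 6 (0xAF): reg=0xFC
After byte 7 (0xFD): reg=0x07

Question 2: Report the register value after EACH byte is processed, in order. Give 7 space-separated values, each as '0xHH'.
0xC7 0x64 0xA4 0x80 0x8B 0xFC 0x07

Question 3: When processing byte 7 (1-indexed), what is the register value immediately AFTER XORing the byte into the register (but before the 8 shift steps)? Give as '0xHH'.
Answer: 0x01

Derivation:
Register before byte 7: 0xFC
Byte 7: 0xFD
0xFC XOR 0xFD = 0x01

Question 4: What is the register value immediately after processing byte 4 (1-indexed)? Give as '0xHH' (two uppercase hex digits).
After byte 1 (0xBF): reg=0xC7
After byte 2 (0x09): reg=0x64
After byte 3 (0xEB): reg=0xA4
After byte 4 (0x27): reg=0x80

Answer: 0x80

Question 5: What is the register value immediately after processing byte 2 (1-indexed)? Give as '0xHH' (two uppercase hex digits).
After byte 1 (0xBF): reg=0xC7
After byte 2 (0x09): reg=0x64

Answer: 0x64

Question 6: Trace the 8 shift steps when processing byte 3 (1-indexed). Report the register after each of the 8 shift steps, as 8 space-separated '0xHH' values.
Answer: 0x19 0x32 0x64 0xC8 0x97 0x29 0x52 0xA4

Derivation:
After byte 1 (0xBF): reg=0xC7
After byte 2 (0x09): reg=0x64
Register before byte 3: 0x64
After XOR with byte 0xEB: 0x8F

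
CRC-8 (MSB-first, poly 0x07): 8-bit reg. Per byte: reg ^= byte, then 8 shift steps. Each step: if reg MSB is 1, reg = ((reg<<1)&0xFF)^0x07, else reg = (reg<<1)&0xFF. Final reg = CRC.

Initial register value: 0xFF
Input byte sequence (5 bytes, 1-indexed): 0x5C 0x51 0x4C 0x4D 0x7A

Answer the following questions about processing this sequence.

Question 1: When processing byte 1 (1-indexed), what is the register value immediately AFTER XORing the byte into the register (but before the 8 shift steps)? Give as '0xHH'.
Answer: 0xA3

Derivation:
Register before byte 1: 0xFF
Byte 1: 0x5C
0xFF XOR 0x5C = 0xA3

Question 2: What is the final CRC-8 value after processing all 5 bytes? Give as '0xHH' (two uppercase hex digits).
Answer: 0x10

Derivation:
After byte 1 (0x5C): reg=0x60
After byte 2 (0x51): reg=0x97
After byte 3 (0x4C): reg=0x0F
After byte 4 (0x4D): reg=0xC9
After byte 5 (0x7A): reg=0x10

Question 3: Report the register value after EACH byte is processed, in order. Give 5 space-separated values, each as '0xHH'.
0x60 0x97 0x0F 0xC9 0x10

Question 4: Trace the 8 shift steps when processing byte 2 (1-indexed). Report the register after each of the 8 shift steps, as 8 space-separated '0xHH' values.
Answer: 0x62 0xC4 0x8F 0x19 0x32 0x64 0xC8 0x97

Derivation:
After byte 1 (0x5C): reg=0x60
Register before byte 2: 0x60
After XOR with byte 0x51: 0x31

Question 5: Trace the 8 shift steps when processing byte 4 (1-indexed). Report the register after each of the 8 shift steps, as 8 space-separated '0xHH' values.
Answer: 0x84 0x0F 0x1E 0x3C 0x78 0xF0 0xE7 0xC9

Derivation:
After byte 1 (0x5C): reg=0x60
After byte 2 (0x51): reg=0x97
After byte 3 (0x4C): reg=0x0F
Register before byte 4: 0x0F
After XOR with byte 0x4D: 0x42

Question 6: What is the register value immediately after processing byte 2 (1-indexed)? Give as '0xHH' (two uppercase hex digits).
After byte 1 (0x5C): reg=0x60
After byte 2 (0x51): reg=0x97

Answer: 0x97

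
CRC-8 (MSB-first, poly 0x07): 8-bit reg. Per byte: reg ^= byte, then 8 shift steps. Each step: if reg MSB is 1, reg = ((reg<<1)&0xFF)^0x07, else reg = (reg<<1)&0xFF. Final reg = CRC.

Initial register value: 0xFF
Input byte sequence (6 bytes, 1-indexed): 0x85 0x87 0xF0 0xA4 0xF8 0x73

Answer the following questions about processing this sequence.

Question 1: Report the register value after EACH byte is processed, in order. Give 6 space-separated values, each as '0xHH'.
0x61 0xBC 0xE3 0xD2 0xD6 0x72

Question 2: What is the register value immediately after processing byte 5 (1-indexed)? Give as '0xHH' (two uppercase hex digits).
Answer: 0xD6

Derivation:
After byte 1 (0x85): reg=0x61
After byte 2 (0x87): reg=0xBC
After byte 3 (0xF0): reg=0xE3
After byte 4 (0xA4): reg=0xD2
After byte 5 (0xF8): reg=0xD6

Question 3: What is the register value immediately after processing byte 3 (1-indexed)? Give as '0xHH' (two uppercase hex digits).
Answer: 0xE3

Derivation:
After byte 1 (0x85): reg=0x61
After byte 2 (0x87): reg=0xBC
After byte 3 (0xF0): reg=0xE3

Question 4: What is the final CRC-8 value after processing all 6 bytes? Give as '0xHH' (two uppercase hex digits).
Answer: 0x72

Derivation:
After byte 1 (0x85): reg=0x61
After byte 2 (0x87): reg=0xBC
After byte 3 (0xF0): reg=0xE3
After byte 4 (0xA4): reg=0xD2
After byte 5 (0xF8): reg=0xD6
After byte 6 (0x73): reg=0x72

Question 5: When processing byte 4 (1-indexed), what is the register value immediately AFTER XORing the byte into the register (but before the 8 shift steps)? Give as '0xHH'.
Register before byte 4: 0xE3
Byte 4: 0xA4
0xE3 XOR 0xA4 = 0x47

Answer: 0x47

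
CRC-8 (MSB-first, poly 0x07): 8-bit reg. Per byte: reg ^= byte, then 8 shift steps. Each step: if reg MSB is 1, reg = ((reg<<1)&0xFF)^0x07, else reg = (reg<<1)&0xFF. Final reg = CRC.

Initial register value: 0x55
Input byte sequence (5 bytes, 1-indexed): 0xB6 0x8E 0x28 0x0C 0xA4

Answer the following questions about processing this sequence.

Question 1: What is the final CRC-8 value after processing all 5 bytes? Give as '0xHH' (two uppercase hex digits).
Answer: 0xF3

Derivation:
After byte 1 (0xB6): reg=0xA7
After byte 2 (0x8E): reg=0xDF
After byte 3 (0x28): reg=0xCB
After byte 4 (0x0C): reg=0x5B
After byte 5 (0xA4): reg=0xF3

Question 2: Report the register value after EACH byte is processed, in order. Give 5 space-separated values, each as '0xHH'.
0xA7 0xDF 0xCB 0x5B 0xF3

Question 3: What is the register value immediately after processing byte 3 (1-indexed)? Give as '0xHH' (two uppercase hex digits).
Answer: 0xCB

Derivation:
After byte 1 (0xB6): reg=0xA7
After byte 2 (0x8E): reg=0xDF
After byte 3 (0x28): reg=0xCB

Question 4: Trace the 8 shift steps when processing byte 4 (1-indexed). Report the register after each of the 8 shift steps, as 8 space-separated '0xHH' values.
Answer: 0x89 0x15 0x2A 0x54 0xA8 0x57 0xAE 0x5B

Derivation:
After byte 1 (0xB6): reg=0xA7
After byte 2 (0x8E): reg=0xDF
After byte 3 (0x28): reg=0xCB
Register before byte 4: 0xCB
After XOR with byte 0x0C: 0xC7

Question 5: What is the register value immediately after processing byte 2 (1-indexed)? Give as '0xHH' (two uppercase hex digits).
Answer: 0xDF

Derivation:
After byte 1 (0xB6): reg=0xA7
After byte 2 (0x8E): reg=0xDF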